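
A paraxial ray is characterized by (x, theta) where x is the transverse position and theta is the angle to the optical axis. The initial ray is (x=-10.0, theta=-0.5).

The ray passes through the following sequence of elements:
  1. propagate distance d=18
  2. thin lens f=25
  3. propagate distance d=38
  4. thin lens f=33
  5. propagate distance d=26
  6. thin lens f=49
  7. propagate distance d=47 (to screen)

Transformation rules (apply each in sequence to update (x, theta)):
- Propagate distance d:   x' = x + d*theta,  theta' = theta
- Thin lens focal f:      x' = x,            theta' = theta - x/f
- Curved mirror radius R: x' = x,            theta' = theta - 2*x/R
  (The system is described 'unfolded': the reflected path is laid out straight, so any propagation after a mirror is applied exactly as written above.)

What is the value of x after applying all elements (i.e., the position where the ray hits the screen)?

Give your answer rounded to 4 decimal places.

Initial: x=-10.0000 theta=-0.5000
After 1 (propagate distance d=18): x=-19.0000 theta=-0.5000
After 2 (thin lens f=25): x=-19.0000 theta=0.2600
After 3 (propagate distance d=38): x=-9.1200 theta=0.2600
After 4 (thin lens f=33): x=-9.1200 theta=59/110 (≈0.5364)
After 5 (propagate distance d=26): x=1327/275 (≈4.8255) theta=59/110 (≈0.5364)
After 6 (thin lens f=49): x=1327/275 (≈4.8255) theta=11801/26950 (≈0.4379)
After 7 (propagate distance d=47 (to screen)): x=684693/26950 (≈25.4060) theta=11801/26950 (≈0.4379)
Rounded to 4 decimal places: x = 25.4060

Answer: 25.4060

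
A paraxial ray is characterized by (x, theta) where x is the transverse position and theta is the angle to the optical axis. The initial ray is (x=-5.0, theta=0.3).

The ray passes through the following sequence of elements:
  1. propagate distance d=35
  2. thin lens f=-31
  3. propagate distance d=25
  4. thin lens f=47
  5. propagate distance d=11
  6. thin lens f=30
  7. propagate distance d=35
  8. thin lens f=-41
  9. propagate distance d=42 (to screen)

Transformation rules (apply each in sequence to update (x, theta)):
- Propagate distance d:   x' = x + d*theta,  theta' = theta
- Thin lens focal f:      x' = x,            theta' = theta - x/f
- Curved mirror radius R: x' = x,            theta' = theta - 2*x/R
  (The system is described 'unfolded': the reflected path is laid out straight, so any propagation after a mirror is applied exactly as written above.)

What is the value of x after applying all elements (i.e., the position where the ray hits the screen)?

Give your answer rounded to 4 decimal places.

Initial: x=-5.0000 theta=0.3000
After 1 (propagate distance d=35): x=5.5000 theta=0.3000
After 2 (thin lens f=-31): x=5.5000 theta=74/155 (≈0.4774)
After 3 (propagate distance d=25): x=1081/62 (≈17.4355) theta=74/155 (≈0.4774)
After 4 (thin lens f=47): x=1081/62 (≈17.4355) theta=33/310 (≈0.1065)
After 5 (propagate distance d=11): x=2884/155 (≈18.6065) theta=33/310 (≈0.1065)
After 6 (thin lens f=30): x=2884/155 (≈18.6065) theta=-2389/4650 (≈-0.5138)
After 7 (propagate distance d=35): x=581/930 (≈0.6247) theta=-2389/4650 (≈-0.5138)
After 8 (thin lens f=-41): x=581/930 (≈0.6247) theta=-47522/95325 (≈-0.4985)
After 9 (propagate distance d=42 (to screen)): x=-3872743/190650 (≈-20.3134) theta=-47522/95325 (≈-0.4985)
Rounded to 4 decimal places: x = -20.3134

Answer: -20.3134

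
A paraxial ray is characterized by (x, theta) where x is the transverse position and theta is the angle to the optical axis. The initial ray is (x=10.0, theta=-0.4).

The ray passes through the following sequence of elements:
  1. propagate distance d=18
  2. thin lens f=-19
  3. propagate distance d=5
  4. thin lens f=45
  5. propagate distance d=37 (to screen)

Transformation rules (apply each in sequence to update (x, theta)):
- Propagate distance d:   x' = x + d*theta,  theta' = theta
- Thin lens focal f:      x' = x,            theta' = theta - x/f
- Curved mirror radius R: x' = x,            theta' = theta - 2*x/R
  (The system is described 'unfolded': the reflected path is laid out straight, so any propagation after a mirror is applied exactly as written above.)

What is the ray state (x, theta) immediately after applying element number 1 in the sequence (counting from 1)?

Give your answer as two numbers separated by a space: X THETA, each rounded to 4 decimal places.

Answer: 2.8000 -0.4000

Derivation:
Initial: x=10.0000 theta=-0.4000
After 1 (propagate distance d=18): x=2.8000 theta=-0.4000
Rounded to 4 decimal places: x = 2.8000, theta = -0.4000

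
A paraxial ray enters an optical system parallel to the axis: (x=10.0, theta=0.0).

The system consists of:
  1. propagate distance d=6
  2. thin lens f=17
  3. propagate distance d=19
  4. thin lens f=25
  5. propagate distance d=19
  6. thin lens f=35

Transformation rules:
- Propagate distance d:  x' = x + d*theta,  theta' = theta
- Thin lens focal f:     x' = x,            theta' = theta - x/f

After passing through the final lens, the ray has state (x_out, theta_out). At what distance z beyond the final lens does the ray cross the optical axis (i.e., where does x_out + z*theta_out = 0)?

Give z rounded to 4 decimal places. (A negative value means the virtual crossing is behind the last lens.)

Initial: x=10.0000 theta=0.0000
After 1 (propagate distance d=6): x=10.0000 theta=0.0000
After 2 (thin lens f=17): x=10.0000 theta=-10/17 (≈-0.5882)
After 3 (propagate distance d=19): x=-20/17 (≈-1.1765) theta=-10/17 (≈-0.5882)
After 4 (thin lens f=25): x=-20/17 (≈-1.1765) theta=-46/85 (≈-0.5412)
After 5 (propagate distance d=19): x=-974/85 (≈-11.4588) theta=-46/85 (≈-0.5412)
After 6 (thin lens f=35): x=-974/85 (≈-11.4588) theta=-636/2975 (≈-0.2138)
z_focus = -x_out/theta_out = -(-974/85)/(-636/2975) = -17045/318 ≈ -53.6006
Rounded to 4 decimal places: z = -53.6006

Answer: -53.6006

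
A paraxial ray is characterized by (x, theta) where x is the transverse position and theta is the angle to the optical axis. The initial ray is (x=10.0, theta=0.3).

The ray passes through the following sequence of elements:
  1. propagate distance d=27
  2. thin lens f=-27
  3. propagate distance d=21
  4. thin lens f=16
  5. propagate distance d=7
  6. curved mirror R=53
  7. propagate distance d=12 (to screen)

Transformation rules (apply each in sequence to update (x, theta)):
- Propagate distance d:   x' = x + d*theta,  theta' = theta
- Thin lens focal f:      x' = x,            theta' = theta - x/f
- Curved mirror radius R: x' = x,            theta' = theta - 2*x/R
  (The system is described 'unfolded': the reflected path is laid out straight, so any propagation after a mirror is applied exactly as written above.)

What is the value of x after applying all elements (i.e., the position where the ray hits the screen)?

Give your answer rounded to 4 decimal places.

Initial: x=10.0000 theta=0.3000
After 1 (propagate distance d=27): x=18.1000 theta=0.3000
After 2 (thin lens f=-27): x=18.1000 theta=131/135 (≈0.9704)
After 3 (propagate distance d=21): x=3463/90 (≈38.4778) theta=131/135 (≈0.9704)
After 4 (thin lens f=16): x=3463/90 (≈38.4778) theta=-6197/4320 (≈-1.4345)
After 5 (propagate distance d=7): x=24569/864 (≈28.4363) theta=-6197/4320 (≈-1.4345)
After 6 (curved mirror R=53): x=24569/864 (≈28.4363) theta=-191377/76320 (≈-2.5076)
After 7 (propagate distance d=12 (to screen)): x=-378787/228960 (≈-1.6544) theta=-191377/76320 (≈-2.5076)
Rounded to 4 decimal places: x = -1.6544

Answer: -1.6544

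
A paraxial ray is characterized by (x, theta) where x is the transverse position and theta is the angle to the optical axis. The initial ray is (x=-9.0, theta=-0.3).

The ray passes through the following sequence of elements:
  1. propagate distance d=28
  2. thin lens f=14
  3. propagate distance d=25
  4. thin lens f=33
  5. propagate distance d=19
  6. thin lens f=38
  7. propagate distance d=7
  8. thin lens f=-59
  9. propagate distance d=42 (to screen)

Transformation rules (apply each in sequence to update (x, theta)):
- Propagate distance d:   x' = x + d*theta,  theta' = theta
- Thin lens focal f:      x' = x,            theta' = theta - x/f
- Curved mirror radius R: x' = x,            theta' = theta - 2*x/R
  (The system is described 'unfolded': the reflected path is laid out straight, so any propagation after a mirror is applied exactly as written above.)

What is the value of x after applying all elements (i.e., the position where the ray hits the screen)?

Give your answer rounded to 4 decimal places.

Initial: x=-9.0000 theta=-0.3000
After 1 (propagate distance d=28): x=-17.4000 theta=-0.3000
After 2 (thin lens f=14): x=-17.4000 theta=33/35 (≈0.9429)
After 3 (propagate distance d=25): x=216/35 (≈6.1714) theta=33/35 (≈0.9429)
After 4 (thin lens f=33): x=216/35 (≈6.1714) theta=291/385 (≈0.7558)
After 5 (propagate distance d=19): x=1581/77 (≈20.5325) theta=291/385 (≈0.7558)
After 6 (thin lens f=38): x=1581/77 (≈20.5325) theta=3153/14630 (≈0.2155)
After 7 (propagate distance d=7): x=322461/14630 (≈22.0411) theta=3153/14630 (≈0.2155)
After 8 (thin lens f=-59): x=322461/14630 (≈22.0411) theta=254244/431585 (≈0.5891)
After 9 (propagate distance d=42 (to screen)): x=8076339/172634 (≈46.7830) theta=254244/431585 (≈0.5891)
Rounded to 4 decimal places: x = 46.7830

Answer: 46.7830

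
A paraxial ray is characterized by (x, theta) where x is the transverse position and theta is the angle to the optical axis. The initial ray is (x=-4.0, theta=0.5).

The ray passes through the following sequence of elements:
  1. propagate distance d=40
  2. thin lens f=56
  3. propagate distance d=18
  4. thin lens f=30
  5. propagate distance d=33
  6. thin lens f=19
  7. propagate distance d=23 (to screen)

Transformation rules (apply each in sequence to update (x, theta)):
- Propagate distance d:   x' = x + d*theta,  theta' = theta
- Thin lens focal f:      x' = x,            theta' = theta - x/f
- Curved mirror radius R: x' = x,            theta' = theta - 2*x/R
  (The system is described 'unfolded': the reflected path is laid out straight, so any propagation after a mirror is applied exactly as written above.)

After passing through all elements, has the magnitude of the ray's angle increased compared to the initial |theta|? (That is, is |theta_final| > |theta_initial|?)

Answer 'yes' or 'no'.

Initial: x=-4.0000 theta=0.5000
After 1 (propagate distance d=40): x=16.0000 theta=0.5000
After 2 (thin lens f=56): x=16.0000 theta=3/14 (≈0.2143)
After 3 (propagate distance d=18): x=139/7 (≈19.8571) theta=3/14 (≈0.2143)
After 4 (thin lens f=30): x=139/7 (≈19.8571) theta=-47/105 (≈-0.4476)
After 5 (propagate distance d=33): x=178/35 (≈5.0857) theta=-47/105 (≈-0.4476)
After 6 (thin lens f=19): x=178/35 (≈5.0857) theta=-1427/1995 (≈-0.7153)
After 7 (propagate distance d=23 (to screen)): x=-4535/399 (≈-11.3659) theta=-1427/1995 (≈-0.7153)
|theta_initial|=0.5000 |theta_final|=1427/1995 (≈0.7153) -> increased

Answer: yes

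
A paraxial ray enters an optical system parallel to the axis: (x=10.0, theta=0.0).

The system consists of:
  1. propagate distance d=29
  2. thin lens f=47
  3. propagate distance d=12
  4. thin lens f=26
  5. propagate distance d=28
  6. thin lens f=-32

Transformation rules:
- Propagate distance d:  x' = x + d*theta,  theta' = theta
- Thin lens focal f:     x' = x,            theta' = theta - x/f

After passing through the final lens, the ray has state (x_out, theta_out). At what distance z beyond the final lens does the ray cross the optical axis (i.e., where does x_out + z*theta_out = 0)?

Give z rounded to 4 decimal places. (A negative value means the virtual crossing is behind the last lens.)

Initial: x=10.0000 theta=0.0000
After 1 (propagate distance d=29): x=10.0000 theta=0.0000
After 2 (thin lens f=47): x=10.0000 theta=-10/47 (≈-0.2128)
After 3 (propagate distance d=12): x=350/47 (≈7.4468) theta=-10/47 (≈-0.2128)
After 4 (thin lens f=26): x=350/47 (≈7.4468) theta=-305/611 (≈-0.4992)
After 5 (propagate distance d=28): x=-3990/611 (≈-6.5303) theta=-305/611 (≈-0.4992)
After 6 (thin lens f=-32): x=-3990/611 (≈-6.5303) theta=-6875/9776 (≈-0.7033)
z_focus = -x_out/theta_out = -(-3990/611)/(-6875/9776) = -12768/1375 ≈ -9.2858
Rounded to 4 decimal places: z = -9.2858

Answer: -9.2858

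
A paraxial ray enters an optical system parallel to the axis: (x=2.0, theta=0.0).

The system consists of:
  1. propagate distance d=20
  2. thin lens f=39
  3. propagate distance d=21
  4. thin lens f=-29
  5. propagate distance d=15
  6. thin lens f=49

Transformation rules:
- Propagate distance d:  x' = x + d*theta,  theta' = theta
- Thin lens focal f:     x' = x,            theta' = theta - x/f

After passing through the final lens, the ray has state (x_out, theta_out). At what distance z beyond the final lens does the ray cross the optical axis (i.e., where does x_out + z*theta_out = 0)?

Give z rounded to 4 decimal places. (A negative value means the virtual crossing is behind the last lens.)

Initial: x=2.0000 theta=0.0000
After 1 (propagate distance d=20): x=2.0000 theta=0.0000
After 2 (thin lens f=39): x=2.0000 theta=-2/39 (≈-0.0513)
After 3 (propagate distance d=21): x=12/13 (≈0.9231) theta=-2/39 (≈-0.0513)
After 4 (thin lens f=-29): x=12/13 (≈0.9231) theta=-22/1131 (≈-0.0195)
After 5 (propagate distance d=15): x=238/377 (≈0.6313) theta=-22/1131 (≈-0.0195)
After 6 (thin lens f=49): x=238/377 (≈0.6313) theta=-256/7917 (≈-0.0323)
z_focus = -x_out/theta_out = -(238/377)/(-256/7917) = 2499/128 ≈ 19.5234
Rounded to 4 decimal places: z = 19.5234

Answer: 19.5234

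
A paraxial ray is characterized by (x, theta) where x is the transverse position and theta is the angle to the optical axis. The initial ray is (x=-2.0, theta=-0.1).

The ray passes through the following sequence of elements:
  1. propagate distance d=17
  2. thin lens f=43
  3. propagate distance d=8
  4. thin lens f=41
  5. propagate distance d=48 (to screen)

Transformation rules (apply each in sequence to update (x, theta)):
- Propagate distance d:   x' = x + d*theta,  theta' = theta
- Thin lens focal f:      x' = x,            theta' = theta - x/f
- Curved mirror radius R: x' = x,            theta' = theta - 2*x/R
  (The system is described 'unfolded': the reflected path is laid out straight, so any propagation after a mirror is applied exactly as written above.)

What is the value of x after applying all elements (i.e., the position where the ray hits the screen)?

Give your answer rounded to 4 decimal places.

Initial: x=-2.0000 theta=-0.1000
After 1 (propagate distance d=17): x=-3.7000 theta=-0.1000
After 2 (thin lens f=43): x=-3.7000 theta=-3/215 (≈-0.0140)
After 3 (propagate distance d=8): x=-1639/430 (≈-3.8116) theta=-3/215 (≈-0.0140)
After 4 (thin lens f=41): x=-1639/430 (≈-3.8116) theta=1393/17630 (≈0.0790)
After 5 (propagate distance d=48 (to screen)): x=-67/3526 (≈-0.0190) theta=1393/17630 (≈0.0790)
Rounded to 4 decimal places: x = -0.0190

Answer: -0.0190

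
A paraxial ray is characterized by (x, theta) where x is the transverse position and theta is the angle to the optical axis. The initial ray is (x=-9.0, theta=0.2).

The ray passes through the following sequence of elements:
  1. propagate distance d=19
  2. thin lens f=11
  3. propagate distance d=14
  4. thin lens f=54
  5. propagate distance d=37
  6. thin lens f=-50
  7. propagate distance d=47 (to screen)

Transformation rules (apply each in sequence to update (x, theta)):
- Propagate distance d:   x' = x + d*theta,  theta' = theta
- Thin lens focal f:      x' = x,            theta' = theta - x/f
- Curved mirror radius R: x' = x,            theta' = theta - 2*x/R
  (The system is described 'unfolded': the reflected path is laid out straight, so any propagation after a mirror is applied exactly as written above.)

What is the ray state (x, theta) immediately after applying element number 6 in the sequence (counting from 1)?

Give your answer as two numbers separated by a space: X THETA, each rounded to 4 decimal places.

Initial: x=-9.0000 theta=0.2000
After 1 (propagate distance d=19): x=-5.2000 theta=0.2000
After 2 (thin lens f=11): x=-5.2000 theta=37/55 (≈0.6727)
After 3 (propagate distance d=14): x=232/55 (≈4.2182) theta=37/55 (≈0.6727)
After 4 (thin lens f=54): x=232/55 (≈4.2182) theta=883/1485 (≈0.5946)
After 5 (propagate distance d=37): x=7787/297 (≈26.2189) theta=883/1485 (≈0.5946)
After 6 (thin lens f=-50): x=7787/297 (≈26.2189) theta=5539/4950 (≈1.1190)
Rounded to 4 decimal places: x = 26.2189, theta = 1.1190

Answer: 26.2189 1.1190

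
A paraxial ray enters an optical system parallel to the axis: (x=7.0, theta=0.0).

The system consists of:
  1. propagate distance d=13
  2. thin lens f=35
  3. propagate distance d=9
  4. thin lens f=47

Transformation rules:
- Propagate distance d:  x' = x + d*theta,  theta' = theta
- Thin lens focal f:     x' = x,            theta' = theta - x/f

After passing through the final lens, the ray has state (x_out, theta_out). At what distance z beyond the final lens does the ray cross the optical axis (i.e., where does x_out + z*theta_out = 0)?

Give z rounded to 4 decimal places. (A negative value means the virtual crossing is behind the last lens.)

Answer: 16.7397

Derivation:
Initial: x=7.0000 theta=0.0000
After 1 (propagate distance d=13): x=7.0000 theta=0.0000
After 2 (thin lens f=35): x=7.0000 theta=-0.2000
After 3 (propagate distance d=9): x=5.2000 theta=-0.2000
After 4 (thin lens f=47): x=5.2000 theta=-73/235 (≈-0.3106)
z_focus = -x_out/theta_out = -(5.2000)/(-73/235) = 1222/73 ≈ 16.7397
Rounded to 4 decimal places: z = 16.7397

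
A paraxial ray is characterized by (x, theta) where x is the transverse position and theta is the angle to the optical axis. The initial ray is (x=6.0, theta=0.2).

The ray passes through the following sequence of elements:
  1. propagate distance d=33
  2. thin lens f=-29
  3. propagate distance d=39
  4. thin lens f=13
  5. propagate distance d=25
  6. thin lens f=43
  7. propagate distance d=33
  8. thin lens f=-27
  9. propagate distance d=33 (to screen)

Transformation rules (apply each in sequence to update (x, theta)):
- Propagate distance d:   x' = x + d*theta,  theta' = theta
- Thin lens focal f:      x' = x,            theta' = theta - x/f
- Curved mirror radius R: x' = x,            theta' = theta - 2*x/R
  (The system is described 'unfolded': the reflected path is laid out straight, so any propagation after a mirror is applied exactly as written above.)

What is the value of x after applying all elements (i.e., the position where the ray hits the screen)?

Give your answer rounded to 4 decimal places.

Initial: x=6.0000 theta=0.2000
After 1 (propagate distance d=33): x=12.6000 theta=0.2000
After 2 (thin lens f=-29): x=12.6000 theta=92/145 (≈0.6345)
After 3 (propagate distance d=39): x=1083/29 (≈37.3448) theta=92/145 (≈0.6345)
After 4 (thin lens f=13): x=1083/29 (≈37.3448) theta=-4219/1885 (≈-2.2382)
After 5 (propagate distance d=25): x=-7016/377 (≈-18.6101) theta=-4219/1885 (≈-2.2382)
After 6 (thin lens f=43): x=-7016/377 (≈-18.6101) theta=-146337/81055 (≈-1.8054)
After 7 (propagate distance d=33): x=-6337561/81055 (≈-78.1884) theta=-146337/81055 (≈-1.8054)
After 8 (thin lens f=-27): x=-6337561/81055 (≈-78.1884) theta=-2057732/437697 (≈-4.7013)
After 9 (propagate distance d=33 (to screen)): x=-170213309/729495 (≈-233.3303) theta=-2057732/437697 (≈-4.7013)
Rounded to 4 decimal places: x = -233.3303

Answer: -233.3303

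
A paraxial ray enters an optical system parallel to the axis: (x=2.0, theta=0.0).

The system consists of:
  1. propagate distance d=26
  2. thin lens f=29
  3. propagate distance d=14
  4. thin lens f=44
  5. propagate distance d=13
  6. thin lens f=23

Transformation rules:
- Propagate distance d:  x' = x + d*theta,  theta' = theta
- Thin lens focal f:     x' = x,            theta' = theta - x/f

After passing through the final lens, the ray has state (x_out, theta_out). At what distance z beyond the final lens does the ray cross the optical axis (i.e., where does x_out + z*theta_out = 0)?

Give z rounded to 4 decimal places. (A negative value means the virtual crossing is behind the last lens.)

Initial: x=2.0000 theta=0.0000
After 1 (propagate distance d=26): x=2.0000 theta=0.0000
After 2 (thin lens f=29): x=2.0000 theta=-2/29 (≈-0.0690)
After 3 (propagate distance d=14): x=30/29 (≈1.0345) theta=-2/29 (≈-0.0690)
After 4 (thin lens f=44): x=30/29 (≈1.0345) theta=-59/638 (≈-0.0925)
After 5 (propagate distance d=13): x=-107/638 (≈-0.1677) theta=-59/638 (≈-0.0925)
After 6 (thin lens f=23): x=-107/638 (≈-0.1677) theta=-625/7337 (≈-0.0852)
z_focus = -x_out/theta_out = -(-107/638)/(-625/7337) = -1.9688
Rounded to 4 decimal places: z = -1.9688

Answer: -1.9688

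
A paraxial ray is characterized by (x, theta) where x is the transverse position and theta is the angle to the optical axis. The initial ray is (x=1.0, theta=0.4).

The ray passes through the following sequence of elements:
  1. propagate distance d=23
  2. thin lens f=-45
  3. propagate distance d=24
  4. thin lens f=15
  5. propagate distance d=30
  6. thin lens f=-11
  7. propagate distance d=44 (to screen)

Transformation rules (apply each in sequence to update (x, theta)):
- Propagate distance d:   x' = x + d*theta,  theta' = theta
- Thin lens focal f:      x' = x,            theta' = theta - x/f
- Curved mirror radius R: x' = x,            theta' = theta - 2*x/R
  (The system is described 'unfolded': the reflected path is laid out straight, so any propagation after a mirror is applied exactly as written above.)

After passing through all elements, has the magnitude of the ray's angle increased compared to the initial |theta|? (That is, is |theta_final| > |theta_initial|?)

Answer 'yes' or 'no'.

Initial: x=1.0000 theta=0.4000
After 1 (propagate distance d=23): x=10.2000 theta=0.4000
After 2 (thin lens f=-45): x=10.2000 theta=47/75 (≈0.6267)
After 3 (propagate distance d=24): x=25.2400 theta=47/75 (≈0.6267)
After 4 (thin lens f=15): x=25.2400 theta=-1.0560
After 5 (propagate distance d=30): x=-6.4400 theta=-1.0560
After 6 (thin lens f=-11): x=-6.4400 theta=-2257/1375 (≈-1.6415)
After 7 (propagate distance d=44 (to screen)): x=-78.6640 theta=-2257/1375 (≈-1.6415)
|theta_initial|=0.4000 |theta_final|=2257/1375 (≈1.6415) -> increased

Answer: yes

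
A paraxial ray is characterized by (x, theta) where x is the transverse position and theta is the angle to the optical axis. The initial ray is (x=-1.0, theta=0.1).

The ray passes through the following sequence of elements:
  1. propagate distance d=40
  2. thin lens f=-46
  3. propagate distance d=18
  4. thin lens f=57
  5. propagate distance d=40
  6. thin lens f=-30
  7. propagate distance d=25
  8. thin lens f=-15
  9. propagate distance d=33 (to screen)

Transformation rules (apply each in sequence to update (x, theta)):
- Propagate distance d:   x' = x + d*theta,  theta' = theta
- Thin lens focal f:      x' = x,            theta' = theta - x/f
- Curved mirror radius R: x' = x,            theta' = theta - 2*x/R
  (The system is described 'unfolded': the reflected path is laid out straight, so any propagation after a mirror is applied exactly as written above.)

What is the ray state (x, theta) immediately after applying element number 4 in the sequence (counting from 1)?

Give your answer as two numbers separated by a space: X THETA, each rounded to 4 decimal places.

Initial: x=-1.0000 theta=0.1000
After 1 (propagate distance d=40): x=3.0000 theta=0.1000
After 2 (thin lens f=-46): x=3.0000 theta=19/115 (≈0.1652)
After 3 (propagate distance d=18): x=687/115 (≈5.9739) theta=19/115 (≈0.1652)
After 4 (thin lens f=57): x=687/115 (≈5.9739) theta=132/2185 (≈0.0604)
Rounded to 4 decimal places: x = 5.9739, theta = 0.0604

Answer: 5.9739 0.0604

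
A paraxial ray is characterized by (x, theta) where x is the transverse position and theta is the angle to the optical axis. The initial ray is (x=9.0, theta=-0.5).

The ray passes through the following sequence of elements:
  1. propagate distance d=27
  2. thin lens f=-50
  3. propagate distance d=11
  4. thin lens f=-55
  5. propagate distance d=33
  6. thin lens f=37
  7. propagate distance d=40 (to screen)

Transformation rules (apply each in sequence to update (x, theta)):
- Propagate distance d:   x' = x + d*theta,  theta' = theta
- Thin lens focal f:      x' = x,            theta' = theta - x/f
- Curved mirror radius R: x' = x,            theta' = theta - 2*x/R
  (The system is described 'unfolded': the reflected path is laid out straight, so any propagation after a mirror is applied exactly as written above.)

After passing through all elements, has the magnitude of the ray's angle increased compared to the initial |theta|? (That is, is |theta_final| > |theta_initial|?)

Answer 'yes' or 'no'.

Answer: no

Derivation:
Initial: x=9.0000 theta=-0.5000
After 1 (propagate distance d=27): x=-4.5000 theta=-0.5000
After 2 (thin lens f=-50): x=-4.5000 theta=-0.5900
After 3 (propagate distance d=11): x=-10.9900 theta=-0.5900
After 4 (thin lens f=-55): x=-10.9900 theta=-1086/1375 (≈-0.7898)
After 5 (propagate distance d=33): x=-37.0540 theta=-1086/1375 (≈-0.7898)
After 6 (thin lens f=37): x=-37.0540 theta=43069/203500 (≈0.2116)
After 7 (propagate distance d=40 (to screen)): x=-5817729/203500 (≈-28.5883) theta=43069/203500 (≈0.2116)
|theta_initial|=0.5000 |theta_final|=43069/203500 (≈0.2116) -> not increased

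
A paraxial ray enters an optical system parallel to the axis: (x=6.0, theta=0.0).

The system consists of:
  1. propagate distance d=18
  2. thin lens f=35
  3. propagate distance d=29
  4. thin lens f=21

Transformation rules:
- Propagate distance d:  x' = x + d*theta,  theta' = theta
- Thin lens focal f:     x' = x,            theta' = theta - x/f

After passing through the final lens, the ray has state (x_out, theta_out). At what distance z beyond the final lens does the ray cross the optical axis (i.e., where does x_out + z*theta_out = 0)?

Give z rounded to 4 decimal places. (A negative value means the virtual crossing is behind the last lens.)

Initial: x=6.0000 theta=0.0000
After 1 (propagate distance d=18): x=6.0000 theta=0.0000
After 2 (thin lens f=35): x=6.0000 theta=-6/35 (≈-0.1714)
After 3 (propagate distance d=29): x=36/35 (≈1.0286) theta=-6/35 (≈-0.1714)
After 4 (thin lens f=21): x=36/35 (≈1.0286) theta=-54/245 (≈-0.2204)
z_focus = -x_out/theta_out = -(36/35)/(-54/245) = 14/3 ≈ 4.6667
Rounded to 4 decimal places: z = 4.6667

Answer: 4.6667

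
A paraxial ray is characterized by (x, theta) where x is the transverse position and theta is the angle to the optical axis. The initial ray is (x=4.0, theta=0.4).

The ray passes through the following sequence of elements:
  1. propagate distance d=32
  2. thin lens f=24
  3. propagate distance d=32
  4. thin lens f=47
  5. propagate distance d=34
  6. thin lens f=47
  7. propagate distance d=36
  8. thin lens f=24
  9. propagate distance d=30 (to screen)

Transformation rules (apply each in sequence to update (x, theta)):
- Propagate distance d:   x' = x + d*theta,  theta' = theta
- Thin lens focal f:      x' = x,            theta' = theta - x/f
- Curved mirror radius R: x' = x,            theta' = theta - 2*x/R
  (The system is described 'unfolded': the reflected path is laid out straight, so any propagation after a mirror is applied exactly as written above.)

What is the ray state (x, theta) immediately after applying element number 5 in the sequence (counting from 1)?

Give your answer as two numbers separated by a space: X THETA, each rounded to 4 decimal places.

Initial: x=4.0000 theta=0.4000
After 1 (propagate distance d=32): x=16.8000 theta=0.4000
After 2 (thin lens f=24): x=16.8000 theta=-0.3000
After 3 (propagate distance d=32): x=7.2000 theta=-0.3000
After 4 (thin lens f=47): x=7.2000 theta=-213/470 (≈-0.4532)
After 5 (propagate distance d=34): x=-1929/235 (≈-8.2085) theta=-213/470 (≈-0.4532)
Rounded to 4 decimal places: x = -8.2085, theta = -0.4532

Answer: -8.2085 -0.4532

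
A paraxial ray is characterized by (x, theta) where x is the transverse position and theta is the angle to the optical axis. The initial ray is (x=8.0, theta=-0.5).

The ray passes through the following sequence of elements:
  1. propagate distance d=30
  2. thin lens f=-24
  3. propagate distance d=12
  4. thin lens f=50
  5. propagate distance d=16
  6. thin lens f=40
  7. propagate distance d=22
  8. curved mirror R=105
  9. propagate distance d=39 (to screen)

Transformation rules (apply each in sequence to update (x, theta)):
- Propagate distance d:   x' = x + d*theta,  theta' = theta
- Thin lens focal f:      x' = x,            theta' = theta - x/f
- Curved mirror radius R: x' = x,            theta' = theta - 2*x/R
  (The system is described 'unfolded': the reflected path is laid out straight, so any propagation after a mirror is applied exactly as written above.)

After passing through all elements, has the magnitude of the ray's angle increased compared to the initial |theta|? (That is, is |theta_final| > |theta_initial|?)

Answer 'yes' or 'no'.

Initial: x=8.0000 theta=-0.5000
After 1 (propagate distance d=30): x=-7.0000 theta=-0.5000
After 2 (thin lens f=-24): x=-7.0000 theta=-19/24 (≈-0.7917)
After 3 (propagate distance d=12): x=-16.5000 theta=-19/24 (≈-0.7917)
After 4 (thin lens f=50): x=-16.5000 theta=-277/600 (≈-0.4617)
After 5 (propagate distance d=16): x=-3583/150 (≈-23.8867) theta=-277/600 (≈-0.4617)
After 6 (thin lens f=40): x=-3583/150 (≈-23.8867) theta=0.1355
After 7 (propagate distance d=22): x=-62717/3000 (≈-20.9057) theta=0.1355
After 8 (curved mirror R=105): x=-62717/3000 (≈-20.9057) theta=336233/630000 (≈0.5337)
After 9 (propagate distance d=39 (to screen)): x=-6387/70000 (≈-0.0912) theta=336233/630000 (≈0.5337)
|theta_initial|=0.5000 |theta_final|=336233/630000 (≈0.5337) -> increased

Answer: yes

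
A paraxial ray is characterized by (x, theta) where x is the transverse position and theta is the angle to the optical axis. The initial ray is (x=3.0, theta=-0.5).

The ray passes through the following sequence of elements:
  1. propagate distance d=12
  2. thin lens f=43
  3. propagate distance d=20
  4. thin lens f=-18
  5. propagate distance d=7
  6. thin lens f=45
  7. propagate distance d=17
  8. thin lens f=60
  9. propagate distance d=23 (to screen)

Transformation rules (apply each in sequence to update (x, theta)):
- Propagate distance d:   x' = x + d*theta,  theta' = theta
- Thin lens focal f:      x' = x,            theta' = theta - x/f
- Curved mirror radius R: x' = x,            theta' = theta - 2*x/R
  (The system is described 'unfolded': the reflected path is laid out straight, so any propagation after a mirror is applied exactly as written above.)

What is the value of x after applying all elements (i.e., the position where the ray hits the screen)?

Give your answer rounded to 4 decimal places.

Initial: x=3.0000 theta=-0.5000
After 1 (propagate distance d=12): x=-3.0000 theta=-0.5000
After 2 (thin lens f=43): x=-3.0000 theta=-37/86 (≈-0.4302)
After 3 (propagate distance d=20): x=-499/43 (≈-11.6047) theta=-37/86 (≈-0.4302)
After 4 (thin lens f=-18): x=-499/43 (≈-11.6047) theta=-416/387 (≈-1.0749)
After 5 (propagate distance d=7): x=-7403/387 (≈-19.1292) theta=-416/387 (≈-1.0749)
After 6 (thin lens f=45): x=-7403/387 (≈-19.1292) theta=-11317/17415 (≈-0.6498)
After 7 (propagate distance d=17): x=-525524/17415 (≈-30.1765) theta=-11317/17415 (≈-0.6498)
After 8 (thin lens f=60): x=-525524/17415 (≈-30.1765) theta=-38374/261225 (≈-0.1469)
After 9 (propagate distance d=23 (to screen)): x=-8765462/261225 (≈-33.5552) theta=-38374/261225 (≈-0.1469)
Rounded to 4 decimal places: x = -33.5552

Answer: -33.5552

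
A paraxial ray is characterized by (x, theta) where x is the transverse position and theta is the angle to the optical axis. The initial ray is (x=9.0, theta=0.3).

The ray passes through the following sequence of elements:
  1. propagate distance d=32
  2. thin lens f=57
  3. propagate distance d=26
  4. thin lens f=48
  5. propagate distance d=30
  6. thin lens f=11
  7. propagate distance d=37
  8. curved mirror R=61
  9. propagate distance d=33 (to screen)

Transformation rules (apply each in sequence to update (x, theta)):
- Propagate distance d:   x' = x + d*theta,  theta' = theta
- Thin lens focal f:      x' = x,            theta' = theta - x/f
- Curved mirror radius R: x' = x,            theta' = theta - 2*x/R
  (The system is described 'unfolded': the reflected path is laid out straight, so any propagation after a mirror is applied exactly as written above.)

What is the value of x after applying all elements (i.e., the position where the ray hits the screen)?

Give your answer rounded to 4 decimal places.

Answer: -28.6119

Derivation:
Initial: x=9.0000 theta=0.3000
After 1 (propagate distance d=32): x=18.6000 theta=0.3000
After 2 (thin lens f=57): x=18.6000 theta=-1/38 (≈-0.0263)
After 3 (propagate distance d=26): x=1702/95 (≈17.9158) theta=-1/38 (≈-0.0263)
After 4 (thin lens f=48): x=1702/95 (≈17.9158) theta=-911/2280 (≈-0.3996)
After 5 (propagate distance d=30): x=2253/380 (≈5.9289) theta=-911/2280 (≈-0.3996)
After 6 (thin lens f=11): x=2253/380 (≈5.9289) theta=-23539/25080 (≈-0.9386)
After 7 (propagate distance d=37): x=-144449/5016 (≈-28.7976) theta=-23539/25080 (≈-0.9386)
After 8 (curved mirror R=61): x=-144449/5016 (≈-28.7976) theta=8611/1529880 (≈0.0056)
After 9 (propagate distance d=33 (to screen)): x=-21886391/764940 (≈-28.6119) theta=8611/1529880 (≈0.0056)
Rounded to 4 decimal places: x = -28.6119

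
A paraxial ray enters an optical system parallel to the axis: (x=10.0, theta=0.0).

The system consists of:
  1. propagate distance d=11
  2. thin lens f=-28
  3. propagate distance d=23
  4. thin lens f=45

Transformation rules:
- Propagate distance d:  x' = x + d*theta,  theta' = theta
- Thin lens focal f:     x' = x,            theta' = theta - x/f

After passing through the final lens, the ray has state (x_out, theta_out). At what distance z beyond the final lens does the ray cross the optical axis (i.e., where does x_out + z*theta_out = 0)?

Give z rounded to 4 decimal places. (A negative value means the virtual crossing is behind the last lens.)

Answer: 382.5000

Derivation:
Initial: x=10.0000 theta=0.0000
After 1 (propagate distance d=11): x=10.0000 theta=0.0000
After 2 (thin lens f=-28): x=10.0000 theta=5/14 (≈0.3571)
After 3 (propagate distance d=23): x=255/14 (≈18.2143) theta=5/14 (≈0.3571)
After 4 (thin lens f=45): x=255/14 (≈18.2143) theta=-1/21 (≈-0.0476)
z_focus = -x_out/theta_out = -(255/14)/(-1/21) = 382.5000
Rounded to 4 decimal places: z = 382.5000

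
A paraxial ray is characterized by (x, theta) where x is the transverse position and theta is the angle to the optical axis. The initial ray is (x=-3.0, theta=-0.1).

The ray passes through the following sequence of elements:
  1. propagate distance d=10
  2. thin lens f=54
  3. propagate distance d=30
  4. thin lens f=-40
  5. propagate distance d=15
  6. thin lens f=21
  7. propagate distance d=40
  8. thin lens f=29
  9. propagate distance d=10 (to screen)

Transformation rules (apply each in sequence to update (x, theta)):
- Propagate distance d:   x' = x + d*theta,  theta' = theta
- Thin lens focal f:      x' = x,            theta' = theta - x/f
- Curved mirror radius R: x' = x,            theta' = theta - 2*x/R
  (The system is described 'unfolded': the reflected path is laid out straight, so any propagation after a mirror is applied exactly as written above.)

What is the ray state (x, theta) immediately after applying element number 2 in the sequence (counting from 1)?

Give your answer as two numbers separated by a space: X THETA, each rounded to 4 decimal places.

Initial: x=-3.0000 theta=-0.1000
After 1 (propagate distance d=10): x=-4.0000 theta=-0.1000
After 2 (thin lens f=54): x=-4.0000 theta=-7/270 (≈-0.0259)
Rounded to 4 decimal places: x = -4.0000, theta = -0.0259

Answer: -4.0000 -0.0259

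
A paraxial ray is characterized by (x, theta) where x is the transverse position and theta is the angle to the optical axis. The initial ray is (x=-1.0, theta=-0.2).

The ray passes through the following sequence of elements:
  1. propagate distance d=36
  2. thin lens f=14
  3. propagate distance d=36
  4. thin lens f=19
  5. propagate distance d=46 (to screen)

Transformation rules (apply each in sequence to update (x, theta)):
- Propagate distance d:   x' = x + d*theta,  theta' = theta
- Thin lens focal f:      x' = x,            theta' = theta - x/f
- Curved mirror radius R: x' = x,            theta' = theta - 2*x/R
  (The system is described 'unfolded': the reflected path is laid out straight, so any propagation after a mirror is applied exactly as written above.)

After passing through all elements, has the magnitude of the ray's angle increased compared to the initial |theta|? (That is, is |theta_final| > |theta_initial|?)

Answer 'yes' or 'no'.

Initial: x=-1.0000 theta=-0.2000
After 1 (propagate distance d=36): x=-8.2000 theta=-0.2000
After 2 (thin lens f=14): x=-8.2000 theta=27/70 (≈0.3857)
After 3 (propagate distance d=36): x=199/35 (≈5.6857) theta=27/70 (≈0.3857)
After 4 (thin lens f=19): x=199/35 (≈5.6857) theta=23/266 (≈0.0865)
After 5 (propagate distance d=46 (to screen)): x=918/95 (≈9.6632) theta=23/266 (≈0.0865)
|theta_initial|=0.2000 |theta_final|=23/266 (≈0.0865) -> not increased

Answer: no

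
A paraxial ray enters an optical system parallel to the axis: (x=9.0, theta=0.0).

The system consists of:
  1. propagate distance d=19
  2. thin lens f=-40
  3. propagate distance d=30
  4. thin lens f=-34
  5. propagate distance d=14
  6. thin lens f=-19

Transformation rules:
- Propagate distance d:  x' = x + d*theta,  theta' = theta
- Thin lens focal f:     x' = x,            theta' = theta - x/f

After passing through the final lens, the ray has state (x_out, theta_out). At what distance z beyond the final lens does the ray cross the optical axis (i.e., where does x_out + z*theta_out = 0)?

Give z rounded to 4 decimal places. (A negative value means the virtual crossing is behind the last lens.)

Initial: x=9.0000 theta=0.0000
After 1 (propagate distance d=19): x=9.0000 theta=0.0000
After 2 (thin lens f=-40): x=9.0000 theta=0.2250
After 3 (propagate distance d=30): x=15.7500 theta=0.2250
After 4 (thin lens f=-34): x=15.7500 theta=117/170 (≈0.6882)
After 5 (propagate distance d=14): x=8631/340 (≈25.3853) theta=117/170 (≈0.6882)
After 6 (thin lens f=-19): x=8631/340 (≈25.3853) theta=13077/6460 (≈2.0243)
z_focus = -x_out/theta_out = -(8631/340)/(13077/6460) = -18221/1453 ≈ -12.5403
Rounded to 4 decimal places: z = -12.5403

Answer: -12.5403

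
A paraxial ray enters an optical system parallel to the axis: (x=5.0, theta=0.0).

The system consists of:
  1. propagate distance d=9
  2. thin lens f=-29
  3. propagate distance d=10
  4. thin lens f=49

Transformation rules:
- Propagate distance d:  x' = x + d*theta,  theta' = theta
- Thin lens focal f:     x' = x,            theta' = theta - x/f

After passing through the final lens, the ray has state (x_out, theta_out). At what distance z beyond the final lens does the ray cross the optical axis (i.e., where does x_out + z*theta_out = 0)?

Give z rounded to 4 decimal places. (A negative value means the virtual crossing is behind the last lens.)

Answer: -191.1000

Derivation:
Initial: x=5.0000 theta=0.0000
After 1 (propagate distance d=9): x=5.0000 theta=0.0000
After 2 (thin lens f=-29): x=5.0000 theta=5/29 (≈0.1724)
After 3 (propagate distance d=10): x=195/29 (≈6.7241) theta=5/29 (≈0.1724)
After 4 (thin lens f=49): x=195/29 (≈6.7241) theta=50/1421 (≈0.0352)
z_focus = -x_out/theta_out = -(195/29)/(50/1421) = -191.1000
Rounded to 4 decimal places: z = -191.1000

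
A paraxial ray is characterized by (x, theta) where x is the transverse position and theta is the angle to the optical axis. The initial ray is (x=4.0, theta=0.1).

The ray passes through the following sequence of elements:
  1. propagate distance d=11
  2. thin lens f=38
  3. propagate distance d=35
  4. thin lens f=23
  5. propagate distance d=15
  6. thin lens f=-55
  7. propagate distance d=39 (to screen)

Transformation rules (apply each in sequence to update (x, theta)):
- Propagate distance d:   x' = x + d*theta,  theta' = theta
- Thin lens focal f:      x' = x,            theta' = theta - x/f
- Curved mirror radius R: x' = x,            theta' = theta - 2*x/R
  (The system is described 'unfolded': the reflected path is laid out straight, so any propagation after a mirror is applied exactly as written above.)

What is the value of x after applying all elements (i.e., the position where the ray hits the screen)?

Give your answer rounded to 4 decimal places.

Initial: x=4.0000 theta=0.1000
After 1 (propagate distance d=11): x=5.1000 theta=0.1000
After 2 (thin lens f=38): x=5.1000 theta=-13/380 (≈-0.0342)
After 3 (propagate distance d=35): x=1483/380 (≈3.9026) theta=-13/380 (≈-0.0342)
After 4 (thin lens f=23): x=1483/380 (≈3.9026) theta=-891/4370 (≈-0.2039)
After 5 (propagate distance d=15): x=7379/8740 (≈0.8443) theta=-891/4370 (≈-0.2039)
After 6 (thin lens f=-55): x=7379/8740 (≈0.8443) theta=-90631/480700 (≈-0.1885)
After 7 (propagate distance d=39 (to screen)): x=-782191/120175 (≈-6.5088) theta=-90631/480700 (≈-0.1885)
Rounded to 4 decimal places: x = -6.5088

Answer: -6.5088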